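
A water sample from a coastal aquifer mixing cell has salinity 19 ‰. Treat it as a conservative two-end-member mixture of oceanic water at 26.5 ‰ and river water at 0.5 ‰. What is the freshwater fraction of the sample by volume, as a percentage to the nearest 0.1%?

Let f be the freshwater fraction. Salt balance per unit volume:
f×0.5 + (1−f)×26.5 = 19
f = (26.5 − 19) / (26.5 − 0.5) = 7.5/26 = 0.2885

28.8%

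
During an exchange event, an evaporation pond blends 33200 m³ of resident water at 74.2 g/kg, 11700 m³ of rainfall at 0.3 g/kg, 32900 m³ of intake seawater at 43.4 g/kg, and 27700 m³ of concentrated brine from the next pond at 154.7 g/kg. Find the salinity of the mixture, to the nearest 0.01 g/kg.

77.54 g/kg

Mass of salt is conserved:
salt = 33,200×74.2 + 11,700×0.3 + 32,900×43.4 + 27,700×154.7 = 2,463,440 + 3,510 + 1,427,860 + 4,285,190 = 8,180,000
volume = 33,200 + 11,700 + 32,900 + 27,700 = 105,500 m³
S = 8,180,000 / 105,500 = 77.5355 g/kg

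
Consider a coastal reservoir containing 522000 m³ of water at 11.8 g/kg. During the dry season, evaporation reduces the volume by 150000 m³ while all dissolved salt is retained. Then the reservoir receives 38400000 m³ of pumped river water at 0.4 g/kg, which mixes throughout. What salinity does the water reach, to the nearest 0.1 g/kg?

0.6 g/kg

After evaporation: salt = 522,000×11.8 = 6,159,600; volume = 522,000 − 150,000 = 372,000 m³
After mixing: salt = 6,159,600 + 38,400,000×0.4 = 21,519,600; volume = 372,000 + 38,400,000 = 38,772,000 m³
S = 21,519,600 / 38,772,000 = 0.555 g/kg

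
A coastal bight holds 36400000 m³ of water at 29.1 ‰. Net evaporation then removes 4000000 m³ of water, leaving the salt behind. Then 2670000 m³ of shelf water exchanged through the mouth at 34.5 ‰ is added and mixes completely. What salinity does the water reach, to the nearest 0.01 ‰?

After evaporation: salt = 36,400,000×29.1 = 1,059,240,000; volume = 36,400,000 − 4,000,000 = 32,400,000 m³
After mixing: salt = 1,059,240,000 + 2,670,000×34.5 = 1,151,355,000; volume = 32,400,000 + 2,670,000 = 35,070,000 m³
S = 1,151,355,000 / 35,070,000 = 32.8302 ‰

32.83 ‰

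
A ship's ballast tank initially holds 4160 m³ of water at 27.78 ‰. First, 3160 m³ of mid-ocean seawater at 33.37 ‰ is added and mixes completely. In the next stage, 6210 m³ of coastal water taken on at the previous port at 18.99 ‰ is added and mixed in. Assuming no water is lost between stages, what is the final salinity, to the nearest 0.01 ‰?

25.05 ‰

By conservation of dissolved salt,
Initial salt = 4,160×27.78 = 115,564.8
After stage 1: salt = 115,564.8 + 3,160×33.37 = 221,014; volume = 7,320 m³; S = 30.193 ‰
After stage 2: salt = 221,014 + 6,210×18.99 = 338,941.9; volume = 13,530 m³
S = 338,941.9 / 13,530 = 25.0511 ‰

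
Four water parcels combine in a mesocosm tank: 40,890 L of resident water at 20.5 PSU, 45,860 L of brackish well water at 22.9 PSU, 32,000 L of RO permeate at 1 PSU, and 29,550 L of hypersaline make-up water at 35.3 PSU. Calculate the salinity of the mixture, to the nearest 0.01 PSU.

19.98 PSU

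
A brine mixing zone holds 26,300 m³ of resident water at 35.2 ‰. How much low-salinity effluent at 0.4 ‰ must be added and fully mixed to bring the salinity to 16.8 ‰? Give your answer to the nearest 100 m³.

Salt balance: 26,300×35.2 + V×0.4 = (26,300+V)×16.8
925,760 + 0.4V = 441,840 + 16.8V
483,920 = 16.4V
V = 29,507.32 m³

29500 m³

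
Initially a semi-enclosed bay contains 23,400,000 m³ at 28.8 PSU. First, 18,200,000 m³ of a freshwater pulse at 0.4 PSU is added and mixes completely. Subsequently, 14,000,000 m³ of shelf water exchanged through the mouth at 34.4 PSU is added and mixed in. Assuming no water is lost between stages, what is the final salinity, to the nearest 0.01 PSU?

20.91 PSU

Mass of salt is conserved:
Initial salt = 23,400,000×28.8 = 673,920,000
After stage 1: salt = 673,920,000 + 18,200,000×0.4 = 681,200,000; volume = 41,600,000 m³; S = 16.375 PSU
After stage 2: salt = 681,200,000 + 14,000,000×34.4 = 1,162,800,000; volume = 55,600,000 m³
S = 1,162,800,000 / 55,600,000 = 20.9137 PSU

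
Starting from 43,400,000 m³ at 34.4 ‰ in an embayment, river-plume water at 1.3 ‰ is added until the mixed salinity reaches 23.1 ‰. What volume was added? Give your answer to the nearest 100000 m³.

Salt balance: 43,400,000×34.4 + V×1.3 = (43,400,000+V)×23.1
1,492,960,000 + 1.3V = 1,002,540,000 + 23.1V
490,420,000 = 21.8V
V = 22,496,330.28 m³

22500000 m³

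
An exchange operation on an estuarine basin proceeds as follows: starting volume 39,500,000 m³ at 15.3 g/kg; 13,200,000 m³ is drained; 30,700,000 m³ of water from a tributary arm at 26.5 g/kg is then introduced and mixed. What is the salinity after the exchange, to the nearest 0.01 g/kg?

21.33 g/kg

Remaining after removal: 26,300,000 m³ at 15.3 g/kg (salt = 402,390,000)
After addition: salt = 402,390,000 + 30,700,000×26.5 = 1,215,940,000; volume = 57,000,000 m³
S = 1,215,940,000 / 57,000,000 = 21.3323 g/kg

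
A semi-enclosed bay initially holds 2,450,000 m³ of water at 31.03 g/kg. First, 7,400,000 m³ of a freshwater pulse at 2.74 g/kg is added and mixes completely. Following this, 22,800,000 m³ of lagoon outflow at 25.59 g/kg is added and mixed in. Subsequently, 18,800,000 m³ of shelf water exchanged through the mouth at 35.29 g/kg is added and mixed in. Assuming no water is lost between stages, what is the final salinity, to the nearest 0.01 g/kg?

By conservation of dissolved salt,
Initial salt = 2,450,000×31.03 = 76,023,500
After stage 1: salt = 76,023,500 + 7,400,000×2.74 = 96,299,500; volume = 9,850,000 m³; S = 9.777 g/kg
After stage 2: salt = 96,299,500 + 22,800,000×25.59 = 679,751,500; volume = 32,650,000 m³; S = 20.819 g/kg
After stage 3: salt = 679,751,500 + 18,800,000×35.29 = 1,343,203,500; volume = 51,450,000 m³
S = 1,343,203,500 / 51,450,000 = 26.107 g/kg

26.11 g/kg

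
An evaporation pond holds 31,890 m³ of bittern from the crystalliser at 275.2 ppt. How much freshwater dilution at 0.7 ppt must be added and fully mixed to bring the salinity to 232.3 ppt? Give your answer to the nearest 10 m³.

5910 m³

Salt balance: 31,890×275.2 + V×0.7 = (31,890+V)×232.3
8,776,128 + 0.7V = 7,408,047 + 232.3V
1,368,081 = 231.6V
V = 5,907.09 m³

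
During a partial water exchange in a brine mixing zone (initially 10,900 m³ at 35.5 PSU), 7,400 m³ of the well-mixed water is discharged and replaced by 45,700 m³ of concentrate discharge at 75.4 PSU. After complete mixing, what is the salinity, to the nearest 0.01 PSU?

Remaining after removal: 3,500 m³ at 35.5 PSU (salt = 124,250)
After addition: salt = 124,250 + 45,700×75.4 = 3,570,030; volume = 49,200 m³
S = 3,570,030 / 49,200 = 72.5616 PSU

72.56 PSU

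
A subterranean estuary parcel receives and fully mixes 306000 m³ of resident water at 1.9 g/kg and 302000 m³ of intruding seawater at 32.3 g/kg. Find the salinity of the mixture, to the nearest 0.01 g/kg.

17.00 g/kg

Mass of salt is conserved:
salt = 306,000×1.9 + 302,000×32.3 = 581,400 + 9,754,600 = 10,336,000
volume = 306,000 + 302,000 = 608,000 m³
S = 10,336,000 / 608,000 = 17 g/kg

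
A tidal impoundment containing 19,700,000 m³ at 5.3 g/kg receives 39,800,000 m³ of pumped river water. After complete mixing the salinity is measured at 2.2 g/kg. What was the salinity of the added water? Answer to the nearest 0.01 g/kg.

Salt balance: 19,700,000×5.3 + 39,800,000×S = 59,500,000×2.2
104,410,000 + 39,800,000·S = 130,900,000
S = (130,900,000 − 104,410,000) / 39,800,000 = 0.6656 g/kg

0.67 g/kg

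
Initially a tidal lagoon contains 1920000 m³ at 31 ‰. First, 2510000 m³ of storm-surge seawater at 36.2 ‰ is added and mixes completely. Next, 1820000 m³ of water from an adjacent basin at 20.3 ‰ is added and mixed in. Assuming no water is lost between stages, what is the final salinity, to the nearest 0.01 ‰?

29.97 ‰

Salt balance:
Initial salt = 1,920,000×31 = 59,520,000
After stage 1: salt = 59,520,000 + 2,510,000×36.2 = 150,382,000; volume = 4,430,000 m³; S = 33.946 ‰
After stage 2: salt = 150,382,000 + 1,820,000×20.3 = 187,328,000; volume = 6,250,000 m³
S = 187,328,000 / 6,250,000 = 29.9725 ‰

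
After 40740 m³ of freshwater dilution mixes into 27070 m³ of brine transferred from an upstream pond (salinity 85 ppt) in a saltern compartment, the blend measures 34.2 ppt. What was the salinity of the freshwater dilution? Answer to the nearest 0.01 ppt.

Salt balance: 27,070×85 + 40,740×S = 67,810×34.2
2,300,950 + 40,740·S = 2,319,102
S = (2,319,102 − 2,300,950) / 40,740 = 0.4456 ppt

0.45 ppt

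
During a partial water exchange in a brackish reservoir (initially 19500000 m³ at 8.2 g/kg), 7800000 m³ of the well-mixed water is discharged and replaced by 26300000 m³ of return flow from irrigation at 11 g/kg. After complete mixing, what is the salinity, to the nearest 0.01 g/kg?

Remaining after removal: 11,700,000 m³ at 8.2 g/kg (salt = 95,940,000)
After addition: salt = 95,940,000 + 26,300,000×11 = 385,240,000; volume = 38,000,000 m³
S = 385,240,000 / 38,000,000 = 10.1379 g/kg

10.14 g/kg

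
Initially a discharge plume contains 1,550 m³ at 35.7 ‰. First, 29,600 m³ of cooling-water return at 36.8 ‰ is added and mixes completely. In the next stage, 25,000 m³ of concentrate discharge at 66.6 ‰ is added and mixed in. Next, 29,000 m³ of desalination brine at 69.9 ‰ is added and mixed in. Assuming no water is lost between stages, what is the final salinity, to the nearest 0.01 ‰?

56.80 ‰

Weighted by volume,
Initial salt = 1,550×35.7 = 55,335
After stage 1: salt = 55,335 + 29,600×36.8 = 1,144,615; volume = 31,150 m³; S = 36.745 ‰
After stage 2: salt = 1,144,615 + 25,000×66.6 = 2,809,615; volume = 56,150 m³; S = 50.038 ‰
After stage 3: salt = 2,809,615 + 29,000×69.9 = 4,836,715; volume = 85,150 m³
S = 4,836,715 / 85,150 = 56.8023 ‰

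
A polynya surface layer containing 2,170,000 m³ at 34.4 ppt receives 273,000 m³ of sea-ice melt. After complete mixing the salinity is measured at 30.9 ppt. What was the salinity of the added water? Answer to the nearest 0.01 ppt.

Salt balance: 2,170,000×34.4 + 273,000×S = 2,443,000×30.9
74,648,000 + 273,000·S = 75,488,700
S = (75,488,700 − 74,648,000) / 273,000 = 3.0795 ppt

3.08 ppt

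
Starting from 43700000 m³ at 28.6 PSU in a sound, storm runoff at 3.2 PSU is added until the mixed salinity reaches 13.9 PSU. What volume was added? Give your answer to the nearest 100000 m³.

60000000 m³

Salt balance: 43,700,000×28.6 + V×3.2 = (43,700,000+V)×13.9
1,249,820,000 + 3.2V = 607,430,000 + 13.9V
642,390,000 = 10.7V
V = 60,036,448.6 m³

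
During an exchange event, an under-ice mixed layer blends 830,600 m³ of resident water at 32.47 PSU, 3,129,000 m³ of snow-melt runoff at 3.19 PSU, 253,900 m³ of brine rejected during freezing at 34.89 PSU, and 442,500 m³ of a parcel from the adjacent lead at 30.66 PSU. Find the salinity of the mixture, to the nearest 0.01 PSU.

12.75 PSU

Salt balance:
salt = 830,600×32.47 + 3,129,000×3.19 + 253,900×34.89 + 442,500×30.66 = 26,969,582 + 9,981,510 + 8,858,571 + 13,567,050 = 59,376,713
volume = 830,600 + 3,129,000 + 253,900 + 442,500 = 4,656,000 m³
S = 59,376,713 / 4,656,000 = 12.7527 PSU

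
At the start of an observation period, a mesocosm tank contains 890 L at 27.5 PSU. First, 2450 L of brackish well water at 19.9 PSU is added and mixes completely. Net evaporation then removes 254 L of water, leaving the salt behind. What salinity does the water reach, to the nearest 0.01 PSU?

23.73 PSU

After mixing: salt = 890×27.5 + 2,450×19.9 = 73,230; volume = 3,340 L
After evaporation: salt unchanged = 73,230; volume = 3,340 − 254 = 3,086 L
S = 73,230 / 3,086 = 23.7297 PSU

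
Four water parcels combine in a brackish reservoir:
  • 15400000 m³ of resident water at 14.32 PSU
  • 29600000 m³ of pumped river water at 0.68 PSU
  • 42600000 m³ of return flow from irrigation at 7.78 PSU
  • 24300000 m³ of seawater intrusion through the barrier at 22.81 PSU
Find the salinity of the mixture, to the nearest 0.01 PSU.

Weighted by volume,
salt = 15,400,000×14.32 + 29,600,000×0.68 + 42,600,000×7.78 + 24,300,000×22.81 = 220,528,000 + 20,128,000 + 331,428,000 + 554,283,000 = 1,126,367,000
volume = 15,400,000 + 29,600,000 + 42,600,000 + 24,300,000 = 111,900,000 m³
S = 1,126,367,000 / 111,900,000 = 10.0658 PSU

10.07 PSU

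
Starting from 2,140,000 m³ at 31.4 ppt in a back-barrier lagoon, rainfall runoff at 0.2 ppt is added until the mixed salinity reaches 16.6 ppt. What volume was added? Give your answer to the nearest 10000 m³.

Salt balance: 2,140,000×31.4 + V×0.2 = (2,140,000+V)×16.6
67,196,000 + 0.2V = 35,524,000 + 16.6V
31,672,000 = 16.4V
V = 1,931,219.51 m³

1930000 m³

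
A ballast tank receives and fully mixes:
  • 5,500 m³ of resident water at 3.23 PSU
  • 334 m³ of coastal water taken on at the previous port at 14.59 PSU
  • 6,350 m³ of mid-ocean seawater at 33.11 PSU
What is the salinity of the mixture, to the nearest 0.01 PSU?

19.11 PSU

Total salt / total volume:
salt = 5,500×3.23 + 334×14.59 + 6,350×33.11 = 17,765 + 4,873.06 + 210,248.5 = 232,886.56
volume = 5,500 + 334 + 6,350 = 12,184 m³
S = 232,886.56 / 12,184 = 19.1141 PSU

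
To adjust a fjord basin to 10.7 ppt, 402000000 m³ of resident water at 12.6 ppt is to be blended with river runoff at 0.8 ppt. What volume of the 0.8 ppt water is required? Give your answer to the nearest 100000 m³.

77200000 m³

Salt balance: 402,000,000×12.6 + V×0.8 = (402,000,000+V)×10.7
5,065,200,000 + 0.8V = 4,301,400,000 + 10.7V
763,800,000 = 9.9V
V = 77,151,515.15 m³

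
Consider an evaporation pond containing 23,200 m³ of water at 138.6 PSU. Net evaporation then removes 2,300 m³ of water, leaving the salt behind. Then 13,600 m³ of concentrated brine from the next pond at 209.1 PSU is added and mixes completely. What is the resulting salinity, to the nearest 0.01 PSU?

After evaporation: salt = 23,200×138.6 = 3,215,520; volume = 23,200 − 2,300 = 20,900 m³
After mixing: salt = 3,215,520 + 13,600×209.1 = 6,059,280; volume = 20,900 + 13,600 = 34,500 m³
S = 6,059,280 / 34,500 = 175.6313 PSU

175.63 PSU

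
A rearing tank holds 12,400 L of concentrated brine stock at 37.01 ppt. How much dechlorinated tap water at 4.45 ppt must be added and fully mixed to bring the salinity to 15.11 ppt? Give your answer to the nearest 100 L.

Salt balance: 12,400×37.01 + V×4.45 = (12,400+V)×15.11
458,924 + 4.45V = 187,364 + 15.11V
271,560 = 10.66V
V = 25,474.67 L

25500 L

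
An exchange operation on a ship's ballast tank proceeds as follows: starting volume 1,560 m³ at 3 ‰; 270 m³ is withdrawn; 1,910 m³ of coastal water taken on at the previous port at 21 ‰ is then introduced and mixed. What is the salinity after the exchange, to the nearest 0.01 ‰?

13.74 ‰

Remaining after removal: 1,290 m³ at 3 ‰ (salt = 3,870)
After addition: salt = 3,870 + 1,910×21 = 43,980; volume = 3,200 m³
S = 43,980 / 3,200 = 13.7438 ‰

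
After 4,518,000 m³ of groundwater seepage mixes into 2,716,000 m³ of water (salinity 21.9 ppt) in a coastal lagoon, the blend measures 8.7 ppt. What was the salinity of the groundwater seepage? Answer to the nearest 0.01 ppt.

Salt balance: 2,716,000×21.9 + 4,518,000×S = 7,234,000×8.7
59,480,400 + 4,518,000·S = 62,935,800
S = (62,935,800 − 59,480,400) / 4,518,000 = 0.7648 ppt

0.76 ppt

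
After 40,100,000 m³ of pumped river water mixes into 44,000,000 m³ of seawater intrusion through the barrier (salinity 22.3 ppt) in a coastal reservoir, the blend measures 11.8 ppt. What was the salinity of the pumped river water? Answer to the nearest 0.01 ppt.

0.28 ppt

Salt balance: 44,000,000×22.3 + 40,100,000×S = 84,100,000×11.8
981,200,000 + 40,100,000·S = 992,380,000
S = (992,380,000 − 981,200,000) / 40,100,000 = 0.2788 ppt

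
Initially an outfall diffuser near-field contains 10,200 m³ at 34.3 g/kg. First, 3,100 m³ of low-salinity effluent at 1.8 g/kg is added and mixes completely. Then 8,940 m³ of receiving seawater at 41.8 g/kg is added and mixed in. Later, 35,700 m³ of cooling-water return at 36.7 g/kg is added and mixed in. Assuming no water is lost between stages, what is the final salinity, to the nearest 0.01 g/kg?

Weighted by volume,
Initial salt = 10,200×34.3 = 349,860
After stage 1: salt = 349,860 + 3,100×1.8 = 355,440; volume = 13,300 m³; S = 26.725 g/kg
After stage 2: salt = 355,440 + 8,940×41.8 = 729,132; volume = 22,240 m³; S = 32.785 g/kg
After stage 3: salt = 729,132 + 35,700×36.7 = 2,039,322; volume = 57,940 m³
S = 2,039,322 / 57,940 = 35.1971 g/kg

35.20 g/kg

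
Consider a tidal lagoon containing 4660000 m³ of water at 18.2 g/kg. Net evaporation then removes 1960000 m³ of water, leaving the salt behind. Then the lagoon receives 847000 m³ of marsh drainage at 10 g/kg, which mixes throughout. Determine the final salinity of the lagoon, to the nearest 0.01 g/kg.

26.30 g/kg

After evaporation: salt = 4,660,000×18.2 = 84,812,000; volume = 4,660,000 − 1,960,000 = 2,700,000 m³
After mixing: salt = 84,812,000 + 847,000×10 = 93,282,000; volume = 2,700,000 + 847,000 = 3,547,000 m³
S = 93,282,000 / 3,547,000 = 26.2988 g/kg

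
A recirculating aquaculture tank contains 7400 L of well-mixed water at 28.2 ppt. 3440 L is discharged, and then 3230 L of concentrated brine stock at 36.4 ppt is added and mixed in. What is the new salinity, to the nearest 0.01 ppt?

Remaining after removal: 3,960 L at 28.2 ppt (salt = 111,672)
After addition: salt = 111,672 + 3,230×36.4 = 229,244; volume = 7,190 L
S = 229,244 / 7,190 = 31.8837 ppt

31.88 ppt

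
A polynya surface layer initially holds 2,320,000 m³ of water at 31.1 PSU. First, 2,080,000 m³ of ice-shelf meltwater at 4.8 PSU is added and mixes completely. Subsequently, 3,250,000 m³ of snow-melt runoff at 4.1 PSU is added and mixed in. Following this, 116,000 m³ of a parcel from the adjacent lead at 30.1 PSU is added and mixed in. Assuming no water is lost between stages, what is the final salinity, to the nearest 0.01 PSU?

12.74 PSU

Weighted by volume,
Initial salt = 2,320,000×31.1 = 72,152,000
After stage 1: salt = 72,152,000 + 2,080,000×4.8 = 82,136,000; volume = 4,400,000 m³; S = 18.667 PSU
After stage 2: salt = 82,136,000 + 3,250,000×4.1 = 95,461,000; volume = 7,650,000 m³; S = 12.479 PSU
After stage 3: salt = 95,461,000 + 116,000×30.1 = 98,952,600; volume = 7,766,000 m³
S = 98,952,600 / 7,766,000 = 12.7418 PSU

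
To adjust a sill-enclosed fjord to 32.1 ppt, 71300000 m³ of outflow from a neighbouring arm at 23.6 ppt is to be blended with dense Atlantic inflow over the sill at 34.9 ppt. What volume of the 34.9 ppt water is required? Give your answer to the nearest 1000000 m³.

216000000 m³

Salt balance: 71,300,000×23.6 + V×34.9 = (71,300,000+V)×32.1
1,682,680,000 + 34.9V = 2,288,730,000 + 32.1V
606,050,000 = 2.8V
V = 216,446,428.57 m³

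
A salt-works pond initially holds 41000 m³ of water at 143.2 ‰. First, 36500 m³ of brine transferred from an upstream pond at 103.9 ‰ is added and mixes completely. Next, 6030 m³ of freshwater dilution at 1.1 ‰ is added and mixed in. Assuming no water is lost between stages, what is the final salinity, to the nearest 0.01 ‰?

Weighted by volume,
Initial salt = 41,000×143.2 = 5,871,200
After stage 1: salt = 5,871,200 + 36,500×103.9 = 9,663,550; volume = 77,500 m³; S = 124.691 ‰
After stage 2: salt = 9,663,550 + 6,030×1.1 = 9,670,183; volume = 83,530 m³
S = 9,670,183 / 83,530 = 115.769 ‰

115.77 ‰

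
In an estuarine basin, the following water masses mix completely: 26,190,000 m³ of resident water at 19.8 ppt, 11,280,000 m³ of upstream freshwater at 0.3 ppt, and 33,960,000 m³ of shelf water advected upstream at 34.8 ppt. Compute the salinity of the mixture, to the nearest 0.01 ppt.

23.85 ppt

By conservation of dissolved salt,
salt = 26,190,000×19.8 + 11,280,000×0.3 + 33,960,000×34.8 = 518,562,000 + 3,384,000 + 1,181,808,000 = 1,703,754,000
volume = 26,190,000 + 11,280,000 + 33,960,000 = 71,430,000 m³
S = 1,703,754,000 / 71,430,000 = 23.8521 ppt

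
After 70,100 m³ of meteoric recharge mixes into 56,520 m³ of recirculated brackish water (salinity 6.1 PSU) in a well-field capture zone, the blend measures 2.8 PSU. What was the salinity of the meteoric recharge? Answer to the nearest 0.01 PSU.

0.14 PSU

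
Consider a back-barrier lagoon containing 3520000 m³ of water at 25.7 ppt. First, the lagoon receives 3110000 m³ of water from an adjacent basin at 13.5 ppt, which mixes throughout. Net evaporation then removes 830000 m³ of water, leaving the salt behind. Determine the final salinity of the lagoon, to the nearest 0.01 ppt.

After mixing: salt = 3,520,000×25.7 + 3,110,000×13.5 = 132,449,000; volume = 6,630,000 m³
After evaporation: salt unchanged = 132,449,000; volume = 6,630,000 − 830,000 = 5,800,000 m³
S = 132,449,000 / 5,800,000 = 22.836 ppt

22.84 ppt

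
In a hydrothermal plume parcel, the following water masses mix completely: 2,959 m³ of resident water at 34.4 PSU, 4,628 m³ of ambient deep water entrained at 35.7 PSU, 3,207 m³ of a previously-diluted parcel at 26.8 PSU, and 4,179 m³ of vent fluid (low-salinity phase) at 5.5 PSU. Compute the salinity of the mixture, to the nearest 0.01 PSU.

25.11 PSU

Conserving salt mass:
salt = 2,959×34.4 + 4,628×35.7 + 3,207×26.8 + 4,179×5.5 = 101,789.6 + 165,219.6 + 85,947.6 + 22,984.5 = 375,941.3
volume = 2,959 + 4,628 + 3,207 + 4,179 = 14,973 m³
S = 375,941.3 / 14,973 = 25.1079 PSU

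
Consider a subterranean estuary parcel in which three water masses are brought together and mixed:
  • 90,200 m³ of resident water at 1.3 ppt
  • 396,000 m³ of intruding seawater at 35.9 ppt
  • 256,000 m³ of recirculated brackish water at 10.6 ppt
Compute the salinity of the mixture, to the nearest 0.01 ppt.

Mass of salt is conserved:
salt = 90,200×1.3 + 396,000×35.9 + 256,000×10.6 = 117,260 + 14,216,400 + 2,713,600 = 17,047,260
volume = 90,200 + 396,000 + 256,000 = 742,200 m³
S = 17,047,260 / 742,200 = 22.9686 ppt

22.97 ppt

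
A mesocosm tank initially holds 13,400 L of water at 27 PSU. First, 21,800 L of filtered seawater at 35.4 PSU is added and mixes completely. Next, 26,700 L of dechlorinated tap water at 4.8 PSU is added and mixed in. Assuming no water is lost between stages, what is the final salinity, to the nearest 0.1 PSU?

By conservation of dissolved salt,
Initial salt = 13,400×27 = 361,800
After stage 1: salt = 361,800 + 21,800×35.4 = 1,133,520; volume = 35,200 L; S = 32.202 PSU
After stage 2: salt = 1,133,520 + 26,700×4.8 = 1,261,680; volume = 61,900 L
S = 1,261,680 / 61,900 = 20.3826 PSU

20.4 PSU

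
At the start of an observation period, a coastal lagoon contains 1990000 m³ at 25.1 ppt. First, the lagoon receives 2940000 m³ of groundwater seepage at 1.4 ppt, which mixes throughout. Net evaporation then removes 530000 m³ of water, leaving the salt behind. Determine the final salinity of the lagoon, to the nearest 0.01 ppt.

After mixing: salt = 1,990,000×25.1 + 2,940,000×1.4 = 54,065,000; volume = 4,930,000 m³
After evaporation: salt unchanged = 54,065,000; volume = 4,930,000 − 530,000 = 4,400,000 m³
S = 54,065,000 / 4,400,000 = 12.2875 ppt

12.29 ppt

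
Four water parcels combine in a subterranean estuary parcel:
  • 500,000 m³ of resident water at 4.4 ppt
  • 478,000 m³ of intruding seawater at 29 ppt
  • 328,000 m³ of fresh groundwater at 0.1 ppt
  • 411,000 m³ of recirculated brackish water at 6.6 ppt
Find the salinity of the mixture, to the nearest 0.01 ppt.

Weighted by volume,
salt = 500,000×4.4 + 478,000×29 + 328,000×0.1 + 411,000×6.6 = 2,200,000 + 13,862,000 + 32,800 + 2,712,600 = 18,807,400
volume = 500,000 + 478,000 + 328,000 + 411,000 = 1,717,000 m³
S = 18,807,400 / 1,717,000 = 10.9536 ppt

10.95 ppt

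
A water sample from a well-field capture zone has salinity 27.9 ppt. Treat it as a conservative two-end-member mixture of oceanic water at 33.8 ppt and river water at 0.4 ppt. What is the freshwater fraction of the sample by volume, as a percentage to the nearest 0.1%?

Let f be the freshwater fraction. Salt balance per unit volume:
f×0.4 + (1−f)×33.8 = 27.9
f = (33.8 − 27.9) / (33.8 − 0.4) = 5.9/33.4 = 0.1766

17.7%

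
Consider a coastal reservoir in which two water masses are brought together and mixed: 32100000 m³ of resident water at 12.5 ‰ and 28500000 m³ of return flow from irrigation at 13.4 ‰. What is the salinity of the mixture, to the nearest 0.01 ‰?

Total salt / total volume:
salt = 32,100,000×12.5 + 28,500,000×13.4 = 401,250,000 + 381,900,000 = 783,150,000
volume = 32,100,000 + 28,500,000 = 60,600,000 m³
S = 783,150,000 / 60,600,000 = 12.9233 ‰

12.92 ‰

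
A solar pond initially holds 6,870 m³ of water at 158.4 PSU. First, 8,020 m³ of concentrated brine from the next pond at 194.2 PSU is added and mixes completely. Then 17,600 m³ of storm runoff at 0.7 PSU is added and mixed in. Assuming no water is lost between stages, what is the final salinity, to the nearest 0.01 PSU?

Weighted by volume,
Initial salt = 6,870×158.4 = 1,088,208
After stage 1: salt = 1,088,208 + 8,020×194.2 = 2,645,692; volume = 14,890 m³; S = 177.682 PSU
After stage 2: salt = 2,645,692 + 17,600×0.7 = 2,658,012; volume = 32,490 m³
S = 2,658,012 / 32,490 = 81.8102 PSU

81.81 PSU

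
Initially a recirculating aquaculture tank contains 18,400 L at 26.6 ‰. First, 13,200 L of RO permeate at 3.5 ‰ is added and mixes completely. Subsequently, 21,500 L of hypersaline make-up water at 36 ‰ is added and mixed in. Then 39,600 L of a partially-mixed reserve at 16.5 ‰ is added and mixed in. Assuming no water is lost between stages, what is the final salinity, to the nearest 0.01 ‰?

21.18 ‰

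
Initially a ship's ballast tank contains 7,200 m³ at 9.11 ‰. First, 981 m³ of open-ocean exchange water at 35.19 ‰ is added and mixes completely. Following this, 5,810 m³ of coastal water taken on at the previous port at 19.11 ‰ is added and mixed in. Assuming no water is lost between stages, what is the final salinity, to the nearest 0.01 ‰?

15.09 ‰

Mass of salt is conserved:
Initial salt = 7,200×9.11 = 65,592
After stage 1: salt = 65,592 + 981×35.19 = 100,113.39; volume = 8,181 m³; S = 12.237 ‰
After stage 2: salt = 100,113.39 + 5,810×19.11 = 211,142.49; volume = 13,991 m³
S = 211,142.49 / 13,991 = 15.0913 ‰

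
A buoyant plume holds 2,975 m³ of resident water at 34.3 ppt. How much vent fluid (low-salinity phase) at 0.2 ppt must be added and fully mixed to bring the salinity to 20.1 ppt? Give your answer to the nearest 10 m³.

2120 m³

Salt balance: 2,975×34.3 + V×0.2 = (2,975+V)×20.1
102,042.5 + 0.2V = 59,797.5 + 20.1V
42,245 = 19.9V
V = 2,122.86 m³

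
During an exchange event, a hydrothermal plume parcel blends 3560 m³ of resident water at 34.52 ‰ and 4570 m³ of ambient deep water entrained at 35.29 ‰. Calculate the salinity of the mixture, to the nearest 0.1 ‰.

Weighted by volume,
salt = 3,560×34.52 + 4,570×35.29 = 122,891.2 + 161,275.3 = 284,166.5
volume = 3,560 + 4,570 = 8,130 m³
S = 284,166.5 / 8,130 = 34.953 ‰

35.0 ‰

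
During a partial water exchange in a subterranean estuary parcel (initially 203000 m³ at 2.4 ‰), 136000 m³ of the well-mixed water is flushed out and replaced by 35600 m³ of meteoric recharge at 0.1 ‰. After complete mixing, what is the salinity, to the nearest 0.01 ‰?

Remaining after removal: 67,000 m³ at 2.4 ‰ (salt = 160,800)
After addition: salt = 160,800 + 35,600×0.1 = 164,360; volume = 102,600 m³
S = 164,360 / 102,600 = 1.6019 ‰

1.60 ‰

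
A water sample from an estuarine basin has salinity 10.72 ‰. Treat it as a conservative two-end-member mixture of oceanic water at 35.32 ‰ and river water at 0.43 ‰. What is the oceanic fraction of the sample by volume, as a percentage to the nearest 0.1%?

Let g be the oceanic fraction. Salt balance per unit volume:
g×35.32 + (1−g)×0.43 = 10.72
g = (10.72 − 0.43) / (35.32 − 0.43) = 10.29/34.89 = 0.2949

29.5%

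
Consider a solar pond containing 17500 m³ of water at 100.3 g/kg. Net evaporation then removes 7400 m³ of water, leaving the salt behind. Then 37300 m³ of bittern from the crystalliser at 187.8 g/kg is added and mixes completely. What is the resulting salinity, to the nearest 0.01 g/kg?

After evaporation: salt = 17,500×100.3 = 1,755,250; volume = 17,500 − 7,400 = 10,100 m³
After mixing: salt = 1,755,250 + 37,300×187.8 = 8,760,190; volume = 10,100 + 37,300 = 47,400 m³
S = 8,760,190 / 47,400 = 184.8141 g/kg

184.81 g/kg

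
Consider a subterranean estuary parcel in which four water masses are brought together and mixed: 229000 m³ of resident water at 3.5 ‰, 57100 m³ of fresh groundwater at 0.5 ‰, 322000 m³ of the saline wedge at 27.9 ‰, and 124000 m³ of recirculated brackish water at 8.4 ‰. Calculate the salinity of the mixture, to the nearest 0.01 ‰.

Salt balance:
salt = 229,000×3.5 + 57,100×0.5 + 322,000×27.9 + 124,000×8.4 = 801,500 + 28,550 + 8,983,800 + 1,041,600 = 10,855,450
volume = 229,000 + 57,100 + 322,000 + 124,000 = 732,100 m³
S = 10,855,450 / 732,100 = 14.8278 ‰

14.83 ‰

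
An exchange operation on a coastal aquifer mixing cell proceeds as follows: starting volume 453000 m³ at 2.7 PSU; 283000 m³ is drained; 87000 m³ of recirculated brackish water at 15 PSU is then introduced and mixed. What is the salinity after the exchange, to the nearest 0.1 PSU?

Remaining after removal: 170,000 m³ at 2.7 PSU (salt = 459,000)
After addition: salt = 459,000 + 87,000×15 = 1,764,000; volume = 257,000 m³
S = 1,764,000 / 257,000 = 6.8638 PSU

6.9 PSU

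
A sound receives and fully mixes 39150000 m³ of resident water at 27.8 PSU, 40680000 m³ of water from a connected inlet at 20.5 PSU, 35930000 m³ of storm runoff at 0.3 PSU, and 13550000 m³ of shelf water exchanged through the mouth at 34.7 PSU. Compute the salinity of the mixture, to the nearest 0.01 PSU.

Weighted by volume,
salt = 39,150,000×27.8 + 40,680,000×20.5 + 35,930,000×0.3 + 13,550,000×34.7 = 1,088,370,000 + 833,940,000 + 10,779,000 + 470,185,000 = 2,403,274,000
volume = 39,150,000 + 40,680,000 + 35,930,000 + 13,550,000 = 129,310,000 m³
S = 2,403,274,000 / 129,310,000 = 18.5854 PSU

18.59 PSU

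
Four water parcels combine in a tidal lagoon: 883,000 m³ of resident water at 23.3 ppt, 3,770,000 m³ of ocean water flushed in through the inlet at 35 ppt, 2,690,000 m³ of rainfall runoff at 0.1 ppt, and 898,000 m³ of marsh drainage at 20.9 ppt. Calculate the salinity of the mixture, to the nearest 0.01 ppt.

Conserving salt mass:
salt = 883,000×23.3 + 3,770,000×35 + 2,690,000×0.1 + 898,000×20.9 = 20,573,900 + 131,950,000 + 269,000 + 18,768,200 = 171,561,100
volume = 883,000 + 3,770,000 + 2,690,000 + 898,000 = 8,241,000 m³
S = 171,561,100 / 8,241,000 = 20.818 ppt

20.82 ppt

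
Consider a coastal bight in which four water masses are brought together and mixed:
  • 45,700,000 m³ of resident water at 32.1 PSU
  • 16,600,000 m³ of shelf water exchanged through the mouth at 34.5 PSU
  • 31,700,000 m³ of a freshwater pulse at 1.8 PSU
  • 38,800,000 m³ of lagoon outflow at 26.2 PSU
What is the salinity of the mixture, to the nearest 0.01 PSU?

Conserving salt mass:
salt = 45,700,000×32.1 + 16,600,000×34.5 + 31,700,000×1.8 + 38,800,000×26.2 = 1,466,970,000 + 572,700,000 + 57,060,000 + 1,016,560,000 = 3,113,290,000
volume = 45,700,000 + 16,600,000 + 31,700,000 + 38,800,000 = 132,800,000 m³
S = 3,113,290,000 / 132,800,000 = 23.4434 PSU

23.44 PSU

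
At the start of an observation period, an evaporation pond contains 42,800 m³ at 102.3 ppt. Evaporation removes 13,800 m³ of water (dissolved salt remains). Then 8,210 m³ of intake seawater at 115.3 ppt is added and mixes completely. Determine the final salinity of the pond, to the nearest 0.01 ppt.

143.11 ppt

After evaporation: salt = 42,800×102.3 = 4,378,440; volume = 42,800 − 13,800 = 29,000 m³
After mixing: salt = 4,378,440 + 8,210×115.3 = 5,325,053; volume = 29,000 + 8,210 = 37,210 m³
S = 5,325,053 / 37,210 = 143.1081 ppt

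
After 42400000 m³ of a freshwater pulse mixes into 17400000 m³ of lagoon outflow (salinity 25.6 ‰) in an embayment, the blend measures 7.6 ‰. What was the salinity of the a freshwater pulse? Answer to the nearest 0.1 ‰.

Salt balance: 17,400,000×25.6 + 42,400,000×S = 59,800,000×7.6
445,440,000 + 42,400,000·S = 454,480,000
S = (454,480,000 − 445,440,000) / 42,400,000 = 0.2132 ‰

0.2 ‰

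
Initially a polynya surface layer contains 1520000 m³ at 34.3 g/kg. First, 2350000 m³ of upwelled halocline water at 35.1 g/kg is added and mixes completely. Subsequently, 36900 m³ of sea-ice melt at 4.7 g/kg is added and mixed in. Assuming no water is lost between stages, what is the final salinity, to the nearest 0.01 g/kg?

34.50 g/kg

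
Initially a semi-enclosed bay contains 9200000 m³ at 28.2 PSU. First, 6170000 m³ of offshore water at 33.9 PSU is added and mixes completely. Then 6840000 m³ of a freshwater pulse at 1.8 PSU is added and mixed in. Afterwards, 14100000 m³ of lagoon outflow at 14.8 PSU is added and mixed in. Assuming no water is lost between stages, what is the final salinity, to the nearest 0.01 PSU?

By conservation of dissolved salt,
Initial salt = 9,200,000×28.2 = 259,440,000
After stage 1: salt = 259,440,000 + 6,170,000×33.9 = 468,603,000; volume = 15,370,000 m³; S = 30.488 PSU
After stage 2: salt = 468,603,000 + 6,840,000×1.8 = 480,915,000; volume = 22,210,000 m³; S = 21.653 PSU
After stage 3: salt = 480,915,000 + 14,100,000×14.8 = 689,595,000; volume = 36,310,000 m³
S = 689,595,000 / 36,310,000 = 18.9919 PSU

18.99 PSU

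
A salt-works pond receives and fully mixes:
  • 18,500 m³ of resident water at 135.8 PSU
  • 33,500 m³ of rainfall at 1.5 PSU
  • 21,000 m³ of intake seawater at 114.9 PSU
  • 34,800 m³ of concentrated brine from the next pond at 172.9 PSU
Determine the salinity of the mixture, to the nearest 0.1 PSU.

102.0 PSU

Weighted by volume,
salt = 18,500×135.8 + 33,500×1.5 + 21,000×114.9 + 34,800×172.9 = 2,512,300 + 50,250 + 2,412,900 + 6,016,920 = 10,992,370
volume = 18,500 + 33,500 + 21,000 + 34,800 = 107,800 m³
S = 10,992,370 / 107,800 = 101.97 PSU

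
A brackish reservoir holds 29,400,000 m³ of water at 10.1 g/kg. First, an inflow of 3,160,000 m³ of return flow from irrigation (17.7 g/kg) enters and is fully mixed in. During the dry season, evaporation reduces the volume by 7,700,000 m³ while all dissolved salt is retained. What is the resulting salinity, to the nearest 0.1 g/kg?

After mixing: salt = 29,400,000×10.1 + 3,160,000×17.7 = 352,872,000; volume = 32,560,000 m³
After evaporation: salt unchanged = 352,872,000; volume = 32,560,000 − 7,700,000 = 24,860,000 m³
S = 352,872,000 / 24,860,000 = 14.1944 g/kg

14.2 g/kg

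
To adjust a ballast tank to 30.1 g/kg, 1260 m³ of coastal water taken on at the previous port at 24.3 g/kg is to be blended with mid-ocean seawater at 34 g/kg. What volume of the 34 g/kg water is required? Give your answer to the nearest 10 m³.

Salt balance: 1,260×24.3 + V×34 = (1,260+V)×30.1
30,618 + 34V = 37,926 + 30.1V
7,308 = 3.9V
V = 1,873.85 m³

1870 m³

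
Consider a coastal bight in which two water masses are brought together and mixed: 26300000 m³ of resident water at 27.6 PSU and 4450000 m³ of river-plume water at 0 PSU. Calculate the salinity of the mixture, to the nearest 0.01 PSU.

23.61 PSU

Weighted by volume,
salt = 26,300,000×27.6 + 4,450,000×0 = 725,880,000 + 0 = 725,880,000
volume = 26,300,000 + 4,450,000 = 30,750,000 m³
S = 725,880,000 / 30,750,000 = 23.6059 PSU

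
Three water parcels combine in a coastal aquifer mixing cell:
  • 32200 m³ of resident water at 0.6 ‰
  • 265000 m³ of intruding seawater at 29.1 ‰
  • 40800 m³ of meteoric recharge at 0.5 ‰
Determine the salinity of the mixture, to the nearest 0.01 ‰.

Total salt / total volume:
salt = 32,200×0.6 + 265,000×29.1 + 40,800×0.5 = 19,320 + 7,711,500 + 20,400 = 7,751,220
volume = 32,200 + 265,000 + 40,800 = 338,000 m³
S = 7,751,220 / 338,000 = 22.9326 ‰

22.93 ‰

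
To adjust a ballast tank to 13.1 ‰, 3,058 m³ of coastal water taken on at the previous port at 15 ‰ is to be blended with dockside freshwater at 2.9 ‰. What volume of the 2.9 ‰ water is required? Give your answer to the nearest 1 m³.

570 m³

Salt balance: 3,058×15 + V×2.9 = (3,058+V)×13.1
45,870 + 2.9V = 40,059.8 + 13.1V
5,810.2 = 10.2V
V = 569.63 m³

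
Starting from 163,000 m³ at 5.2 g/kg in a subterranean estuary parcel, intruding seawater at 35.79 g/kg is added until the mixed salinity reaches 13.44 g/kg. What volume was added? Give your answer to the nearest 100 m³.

60100 m³

Salt balance: 163,000×5.2 + V×35.79 = (163,000+V)×13.44
847,600 + 35.79V = 2,190,720 + 13.44V
1,343,120 = 22.35V
V = 60,094.85 m³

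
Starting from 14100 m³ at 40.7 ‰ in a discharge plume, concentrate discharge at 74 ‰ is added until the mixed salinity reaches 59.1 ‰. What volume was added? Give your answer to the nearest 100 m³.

Salt balance: 14,100×40.7 + V×74 = (14,100+V)×59.1
573,870 + 74V = 833,310 + 59.1V
259,440 = 14.9V
V = 17,412.08 m³

17400 m³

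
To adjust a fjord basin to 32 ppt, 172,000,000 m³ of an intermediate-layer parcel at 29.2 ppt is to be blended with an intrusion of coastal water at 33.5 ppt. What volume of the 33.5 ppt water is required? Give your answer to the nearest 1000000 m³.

Salt balance: 172,000,000×29.2 + V×33.5 = (172,000,000+V)×32
5,022,400,000 + 33.5V = 5,504,000,000 + 32V
481,600,000 = 1.5V
V = 321,066,666.67 m³

321000000 m³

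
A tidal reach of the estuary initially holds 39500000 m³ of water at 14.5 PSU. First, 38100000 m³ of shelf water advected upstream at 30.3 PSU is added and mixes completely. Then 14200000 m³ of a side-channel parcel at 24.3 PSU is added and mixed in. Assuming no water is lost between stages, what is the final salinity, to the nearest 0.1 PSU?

By conservation of dissolved salt,
Initial salt = 39,500,000×14.5 = 572,750,000
After stage 1: salt = 572,750,000 + 38,100,000×30.3 = 1,727,180,000; volume = 77,600,000 m³; S = 22.257 PSU
After stage 2: salt = 1,727,180,000 + 14,200,000×24.3 = 2,072,240,000; volume = 91,800,000 m³
S = 2,072,240,000 / 91,800,000 = 22.5734 PSU

22.6 PSU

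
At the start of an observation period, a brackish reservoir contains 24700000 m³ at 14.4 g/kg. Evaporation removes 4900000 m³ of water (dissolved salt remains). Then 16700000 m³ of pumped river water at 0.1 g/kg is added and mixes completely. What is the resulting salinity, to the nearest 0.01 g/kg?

After evaporation: salt = 24,700,000×14.4 = 355,680,000; volume = 24,700,000 − 4,900,000 = 19,800,000 m³
After mixing: salt = 355,680,000 + 16,700,000×0.1 = 357,350,000; volume = 19,800,000 + 16,700,000 = 36,500,000 m³
S = 357,350,000 / 36,500,000 = 9.7904 g/kg

9.79 g/kg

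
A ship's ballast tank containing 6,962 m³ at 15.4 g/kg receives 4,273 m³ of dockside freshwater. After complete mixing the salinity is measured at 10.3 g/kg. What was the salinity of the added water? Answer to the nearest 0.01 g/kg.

1.99 g/kg

Salt balance: 6,962×15.4 + 4,273×S = 11,235×10.3
107,214.8 + 4,273·S = 115,720.5
S = (115,720.5 − 107,214.8) / 4,273 = 1.9906 g/kg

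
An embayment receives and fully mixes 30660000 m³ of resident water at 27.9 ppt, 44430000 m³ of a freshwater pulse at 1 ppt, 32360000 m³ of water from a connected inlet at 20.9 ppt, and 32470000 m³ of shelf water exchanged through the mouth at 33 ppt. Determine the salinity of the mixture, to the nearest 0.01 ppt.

Weighted by volume,
salt = 30,660,000×27.9 + 44,430,000×1 + 32,360,000×20.9 + 32,470,000×33 = 855,414,000 + 44,430,000 + 676,324,000 + 1,071,510,000 = 2,647,678,000
volume = 30,660,000 + 44,430,000 + 32,360,000 + 32,470,000 = 139,920,000 m³
S = 2,647,678,000 / 139,920,000 = 18.9228 ppt

18.92 ppt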